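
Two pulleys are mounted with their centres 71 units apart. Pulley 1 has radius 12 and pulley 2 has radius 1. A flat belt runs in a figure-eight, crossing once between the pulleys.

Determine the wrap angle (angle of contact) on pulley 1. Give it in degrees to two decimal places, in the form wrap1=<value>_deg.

wrap1=201.10_deg

crossed belt: β = asin((r1+r2)/C) = asin(13/71) = 10.5503°
wrap1 = wrap2 = π + 2β = 201.1006°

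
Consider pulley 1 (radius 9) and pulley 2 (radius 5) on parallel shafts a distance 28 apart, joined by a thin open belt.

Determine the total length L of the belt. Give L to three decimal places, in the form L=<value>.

L=100.555

open belt: β = asin((r2−r1)/C) = asin(-4/28) = -8.2132°
wrap1 = π − 2β = 196.4264°
wrap2 = π + 2β = 163.5736°
tangent length = C·cosβ = 27.7128
L = r1·wrap1 + r2·wrap2 + 2·C·cosβ = 9·3.4283 + 5·2.8549 + 2·27.7128 = 100.5547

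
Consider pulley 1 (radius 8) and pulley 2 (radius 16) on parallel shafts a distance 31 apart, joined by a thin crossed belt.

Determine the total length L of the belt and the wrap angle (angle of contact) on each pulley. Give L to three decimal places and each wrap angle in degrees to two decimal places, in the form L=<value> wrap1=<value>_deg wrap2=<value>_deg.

crossed belt: β = asin((r1+r2)/C) = asin(24/31) = 50.7320°
wrap1 = wrap2 = π + 2β = 281.4639°
tangent length = C·cosβ = 19.6214
L = (r1+r2)·wrap + 2·C·cosβ = 24·4.9125 + 2·19.6214 = 157.1422

L=157.142 wrap1=281.46_deg wrap2=281.46_deg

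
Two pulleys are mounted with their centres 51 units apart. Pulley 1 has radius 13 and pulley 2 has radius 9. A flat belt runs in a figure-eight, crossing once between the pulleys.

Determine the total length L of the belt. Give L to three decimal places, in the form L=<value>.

crossed belt: β = asin((r1+r2)/C) = asin(22/51) = 25.5547°
wrap1 = wrap2 = π + 2β = 231.1094°
tangent length = C·cosβ = 46.0109
L = (r1+r2)·wrap + 2·C·cosβ = 22·4.0336 + 2·46.0109 = 180.7614

L=180.761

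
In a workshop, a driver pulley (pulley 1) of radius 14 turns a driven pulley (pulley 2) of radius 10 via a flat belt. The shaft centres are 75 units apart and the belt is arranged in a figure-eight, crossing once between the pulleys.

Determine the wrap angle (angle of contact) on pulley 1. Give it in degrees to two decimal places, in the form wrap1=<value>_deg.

wrap1=217.33_deg

crossed belt: β = asin((r1+r2)/C) = asin(24/75) = 18.6629°
wrap1 = wrap2 = π + 2β = 217.3258°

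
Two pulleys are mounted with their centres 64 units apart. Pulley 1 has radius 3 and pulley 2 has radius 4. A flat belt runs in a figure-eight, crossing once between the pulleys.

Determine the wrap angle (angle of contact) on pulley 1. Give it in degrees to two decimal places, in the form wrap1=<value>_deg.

crossed belt: β = asin((r1+r2)/C) = asin(7/64) = 6.2793°
wrap1 = wrap2 = π + 2β = 192.5586°

wrap1=192.56_deg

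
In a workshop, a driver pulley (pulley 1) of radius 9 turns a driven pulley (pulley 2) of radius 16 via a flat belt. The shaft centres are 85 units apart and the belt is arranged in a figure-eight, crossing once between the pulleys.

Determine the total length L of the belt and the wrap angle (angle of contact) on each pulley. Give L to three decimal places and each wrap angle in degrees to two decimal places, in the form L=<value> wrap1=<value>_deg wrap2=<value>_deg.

crossed belt: β = asin((r1+r2)/C) = asin(25/85) = 17.1046°
wrap1 = wrap2 = π + 2β = 214.2093°
tangent length = C·cosβ = 81.2404
L = (r1+r2)·wrap + 2·C·cosβ = 25·3.7387 + 2·81.2404 = 255.9472

L=255.947 wrap1=214.21_deg wrap2=214.21_deg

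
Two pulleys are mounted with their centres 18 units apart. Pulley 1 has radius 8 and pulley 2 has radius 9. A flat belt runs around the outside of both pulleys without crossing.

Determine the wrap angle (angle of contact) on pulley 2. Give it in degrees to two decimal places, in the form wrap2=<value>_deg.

wrap2=186.37_deg

open belt: β = asin((r2−r1)/C) = asin(1/18) = 3.1847°
wrap1 = π − 2β = 173.6305°
wrap2 = π + 2β = 186.3695°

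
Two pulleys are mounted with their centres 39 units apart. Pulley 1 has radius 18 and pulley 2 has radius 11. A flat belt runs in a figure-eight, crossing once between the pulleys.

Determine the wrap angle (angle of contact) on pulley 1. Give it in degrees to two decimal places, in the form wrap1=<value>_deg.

wrap1=276.08_deg

crossed belt: β = asin((r1+r2)/C) = asin(29/39) = 48.0381°
wrap1 = wrap2 = π + 2β = 276.0762°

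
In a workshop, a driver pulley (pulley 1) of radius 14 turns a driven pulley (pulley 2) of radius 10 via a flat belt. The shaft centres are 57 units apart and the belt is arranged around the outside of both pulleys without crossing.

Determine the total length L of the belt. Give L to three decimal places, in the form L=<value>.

L=189.679

open belt: β = asin((r2−r1)/C) = asin(-4/57) = -4.0241°
wrap1 = π − 2β = 188.0481°
wrap2 = π + 2β = 171.9519°
tangent length = C·cosβ = 56.8595
L = r1·wrap1 + r2·wrap2 + 2·C·cosβ = 14·3.2821 + 10·3.0011 + 2·56.8595 = 189.6790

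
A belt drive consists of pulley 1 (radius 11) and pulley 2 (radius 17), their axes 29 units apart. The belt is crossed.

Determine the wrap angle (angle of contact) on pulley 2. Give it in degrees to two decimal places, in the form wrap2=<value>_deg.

crossed belt: β = asin((r1+r2)/C) = asin(28/29) = 74.9098°
wrap1 = wrap2 = π + 2β = 329.8196°

wrap2=329.82_deg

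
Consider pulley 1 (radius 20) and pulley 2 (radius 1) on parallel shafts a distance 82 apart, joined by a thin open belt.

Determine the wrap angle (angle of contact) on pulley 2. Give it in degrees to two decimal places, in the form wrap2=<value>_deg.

open belt: β = asin((r2−r1)/C) = asin(-19/82) = -13.3976°
wrap1 = π − 2β = 206.7952°
wrap2 = π + 2β = 153.2048°

wrap2=153.20_deg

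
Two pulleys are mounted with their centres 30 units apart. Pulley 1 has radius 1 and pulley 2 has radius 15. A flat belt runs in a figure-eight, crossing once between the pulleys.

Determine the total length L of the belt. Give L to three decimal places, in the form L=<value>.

crossed belt: β = asin((r1+r2)/C) = asin(16/30) = 32.2310°
wrap1 = wrap2 = π + 2β = 244.4619°
tangent length = C·cosβ = 25.3772
L = (r1+r2)·wrap + 2·C·cosβ = 16·4.2667 + 2·25.3772 = 119.0210

L=119.021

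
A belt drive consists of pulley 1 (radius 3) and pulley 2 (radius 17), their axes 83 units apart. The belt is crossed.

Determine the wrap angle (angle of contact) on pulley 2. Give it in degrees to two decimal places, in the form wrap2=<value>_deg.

crossed belt: β = asin((r1+r2)/C) = asin(20/83) = 13.9434°
wrap1 = wrap2 = π + 2β = 207.8869°

wrap2=207.89_deg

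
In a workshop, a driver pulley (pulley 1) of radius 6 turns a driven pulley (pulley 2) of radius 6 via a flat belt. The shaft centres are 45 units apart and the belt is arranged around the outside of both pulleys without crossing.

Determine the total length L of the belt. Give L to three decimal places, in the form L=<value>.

L=127.699

open belt: β = asin((r2−r1)/C) = asin(0/45) = 0.0000°
wrap1 = π − 2β = 180.0000°
wrap2 = π + 2β = 180.0000°
tangent length = C·cosβ = 45.0000
L = r1·wrap1 + r2·wrap2 + 2·C·cosβ = 6·3.1416 + 6·3.1416 + 2·45.0000 = 127.6991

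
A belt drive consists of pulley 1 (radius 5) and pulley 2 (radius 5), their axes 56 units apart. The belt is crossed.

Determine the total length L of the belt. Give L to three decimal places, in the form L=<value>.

L=145.206

crossed belt: β = asin((r1+r2)/C) = asin(10/56) = 10.2866°
wrap1 = wrap2 = π + 2β = 200.5731°
tangent length = C·cosβ = 55.0999
L = (r1+r2)·wrap + 2·C·cosβ = 10·3.5007 + 2·55.0999 = 145.2064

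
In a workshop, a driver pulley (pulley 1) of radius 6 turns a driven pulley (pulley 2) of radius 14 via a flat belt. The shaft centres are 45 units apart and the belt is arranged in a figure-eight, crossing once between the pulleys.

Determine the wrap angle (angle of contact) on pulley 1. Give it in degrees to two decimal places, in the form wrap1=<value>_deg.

wrap1=232.78_deg

crossed belt: β = asin((r1+r2)/C) = asin(20/45) = 26.3878°
wrap1 = wrap2 = π + 2β = 232.7756°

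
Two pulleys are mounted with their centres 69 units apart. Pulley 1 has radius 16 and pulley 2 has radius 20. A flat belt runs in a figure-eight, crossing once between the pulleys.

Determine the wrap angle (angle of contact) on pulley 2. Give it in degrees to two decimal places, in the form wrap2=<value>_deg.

crossed belt: β = asin((r1+r2)/C) = asin(36/69) = 31.4490°
wrap1 = wrap2 = π + 2β = 242.8980°

wrap2=242.90_deg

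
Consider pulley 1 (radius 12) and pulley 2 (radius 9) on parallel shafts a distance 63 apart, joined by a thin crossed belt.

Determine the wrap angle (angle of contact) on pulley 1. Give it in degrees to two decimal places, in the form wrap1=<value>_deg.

wrap1=218.94_deg

crossed belt: β = asin((r1+r2)/C) = asin(21/63) = 19.4712°
wrap1 = wrap2 = π + 2β = 218.9424°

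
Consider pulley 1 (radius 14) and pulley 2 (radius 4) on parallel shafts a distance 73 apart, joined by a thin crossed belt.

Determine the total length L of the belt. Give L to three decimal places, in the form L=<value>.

crossed belt: β = asin((r1+r2)/C) = asin(18/73) = 14.2750°
wrap1 = wrap2 = π + 2β = 208.5499°
tangent length = C·cosβ = 70.7460
L = (r1+r2)·wrap + 2·C·cosβ = 18·3.6399 + 2·70.7460 = 207.0099

L=207.010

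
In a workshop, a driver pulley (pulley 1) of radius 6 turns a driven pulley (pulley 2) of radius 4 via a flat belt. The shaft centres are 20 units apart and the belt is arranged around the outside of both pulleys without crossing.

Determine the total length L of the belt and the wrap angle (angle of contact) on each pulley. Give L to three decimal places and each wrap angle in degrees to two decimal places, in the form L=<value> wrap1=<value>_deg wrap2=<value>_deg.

open belt: β = asin((r2−r1)/C) = asin(-2/20) = -5.7392°
wrap1 = π − 2β = 191.4783°
wrap2 = π + 2β = 168.5217°
tangent length = C·cosβ = 19.8997
L = r1·wrap1 + r2·wrap2 + 2·C·cosβ = 6·3.3419 + 4·2.9413 + 2·19.8997 = 71.6161

L=71.616 wrap1=191.48_deg wrap2=168.52_deg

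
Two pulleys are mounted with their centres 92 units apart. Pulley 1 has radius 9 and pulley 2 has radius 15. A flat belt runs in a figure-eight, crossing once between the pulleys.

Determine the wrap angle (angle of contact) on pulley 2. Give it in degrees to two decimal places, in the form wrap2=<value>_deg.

crossed belt: β = asin((r1+r2)/C) = asin(24/92) = 15.1217°
wrap1 = wrap2 = π + 2β = 210.2433°

wrap2=210.24_deg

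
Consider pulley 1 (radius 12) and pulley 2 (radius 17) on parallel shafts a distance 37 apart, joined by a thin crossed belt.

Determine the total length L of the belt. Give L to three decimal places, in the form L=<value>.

L=189.305

crossed belt: β = asin((r1+r2)/C) = asin(29/37) = 51.6083°
wrap1 = wrap2 = π + 2β = 283.2167°
tangent length = C·cosβ = 22.9783
L = (r1+r2)·wrap + 2·C·cosβ = 29·4.9431 + 2·22.9783 = 189.3053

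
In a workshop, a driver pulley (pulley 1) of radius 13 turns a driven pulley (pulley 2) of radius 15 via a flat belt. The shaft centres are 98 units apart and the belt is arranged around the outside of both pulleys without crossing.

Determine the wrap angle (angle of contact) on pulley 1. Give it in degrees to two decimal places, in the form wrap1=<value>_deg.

wrap1=177.66_deg

open belt: β = asin((r2−r1)/C) = asin(2/98) = 1.1694°
wrap1 = π − 2β = 177.6612°
wrap2 = π + 2β = 182.3388°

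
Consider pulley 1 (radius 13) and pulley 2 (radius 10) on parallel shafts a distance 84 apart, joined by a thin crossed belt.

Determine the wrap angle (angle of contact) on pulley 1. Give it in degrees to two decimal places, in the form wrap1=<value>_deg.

wrap1=211.78_deg

crossed belt: β = asin((r1+r2)/C) = asin(23/84) = 15.8911°
wrap1 = wrap2 = π + 2β = 211.7822°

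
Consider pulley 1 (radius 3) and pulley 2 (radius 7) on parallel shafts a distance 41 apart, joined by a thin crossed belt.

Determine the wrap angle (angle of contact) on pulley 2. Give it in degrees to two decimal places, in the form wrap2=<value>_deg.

wrap2=208.23_deg

crossed belt: β = asin((r1+r2)/C) = asin(10/41) = 14.1170°
wrap1 = wrap2 = π + 2β = 208.2340°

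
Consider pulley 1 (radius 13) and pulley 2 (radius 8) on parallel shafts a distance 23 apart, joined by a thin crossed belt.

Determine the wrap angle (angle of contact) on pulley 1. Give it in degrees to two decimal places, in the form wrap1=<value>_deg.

crossed belt: β = asin((r1+r2)/C) = asin(21/23) = 65.9294°
wrap1 = wrap2 = π + 2β = 311.8588°

wrap1=311.86_deg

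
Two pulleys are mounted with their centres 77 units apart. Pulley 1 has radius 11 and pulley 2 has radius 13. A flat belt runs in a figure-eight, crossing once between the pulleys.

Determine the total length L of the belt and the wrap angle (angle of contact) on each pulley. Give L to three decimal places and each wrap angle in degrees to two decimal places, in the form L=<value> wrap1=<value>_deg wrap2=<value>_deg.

L=236.941 wrap1=216.32_deg wrap2=216.32_deg

crossed belt: β = asin((r1+r2)/C) = asin(24/77) = 18.1610°
wrap1 = wrap2 = π + 2β = 216.3220°
tangent length = C·cosβ = 73.1642
L = (r1+r2)·wrap + 2·C·cosβ = 24·3.7755 + 2·73.1642 = 236.9411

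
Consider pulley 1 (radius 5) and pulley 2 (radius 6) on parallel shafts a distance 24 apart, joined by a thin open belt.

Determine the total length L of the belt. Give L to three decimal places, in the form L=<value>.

L=82.599

open belt: β = asin((r2−r1)/C) = asin(1/24) = 2.3880°
wrap1 = π − 2β = 175.2240°
wrap2 = π + 2β = 184.7760°
tangent length = C·cosβ = 23.9792
L = r1·wrap1 + r2·wrap2 + 2·C·cosβ = 5·3.0582 + 6·3.2250 + 2·23.9792 = 82.5992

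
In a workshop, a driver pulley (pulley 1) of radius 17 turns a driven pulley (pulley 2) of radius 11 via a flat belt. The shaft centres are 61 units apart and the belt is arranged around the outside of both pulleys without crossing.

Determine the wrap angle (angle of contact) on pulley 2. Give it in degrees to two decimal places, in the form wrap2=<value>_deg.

open belt: β = asin((r2−r1)/C) = asin(-6/61) = -5.6448°
wrap1 = π − 2β = 191.2896°
wrap2 = π + 2β = 168.7104°

wrap2=168.71_deg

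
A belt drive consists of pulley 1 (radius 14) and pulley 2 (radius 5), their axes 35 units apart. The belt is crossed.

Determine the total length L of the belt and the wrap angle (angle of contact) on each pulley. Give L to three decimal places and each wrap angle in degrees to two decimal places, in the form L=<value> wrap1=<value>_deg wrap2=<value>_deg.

L=140.284 wrap1=245.76_deg wrap2=245.76_deg

crossed belt: β = asin((r1+r2)/C) = asin(19/35) = 32.8783°
wrap1 = wrap2 = π + 2β = 245.7567°
tangent length = C·cosβ = 29.3939
L = (r1+r2)·wrap + 2·C·cosβ = 19·4.2893 + 2·29.3939 = 140.2838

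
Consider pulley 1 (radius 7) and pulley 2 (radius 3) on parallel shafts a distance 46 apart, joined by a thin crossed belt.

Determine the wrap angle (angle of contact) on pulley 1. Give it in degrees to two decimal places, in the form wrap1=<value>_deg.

wrap1=205.11_deg

crossed belt: β = asin((r1+r2)/C) = asin(10/46) = 12.5559°
wrap1 = wrap2 = π + 2β = 205.1117°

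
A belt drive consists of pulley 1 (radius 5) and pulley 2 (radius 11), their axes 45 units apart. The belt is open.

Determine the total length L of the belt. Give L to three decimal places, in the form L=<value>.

open belt: β = asin((r2−r1)/C) = asin(6/45) = 7.6623°
wrap1 = π − 2β = 164.6755°
wrap2 = π + 2β = 195.3245°
tangent length = C·cosβ = 44.5982
L = r1·wrap1 + r2·wrap2 + 2·C·cosβ = 5·2.8741 + 11·3.4091 + 2·44.5982 = 141.0667

L=141.067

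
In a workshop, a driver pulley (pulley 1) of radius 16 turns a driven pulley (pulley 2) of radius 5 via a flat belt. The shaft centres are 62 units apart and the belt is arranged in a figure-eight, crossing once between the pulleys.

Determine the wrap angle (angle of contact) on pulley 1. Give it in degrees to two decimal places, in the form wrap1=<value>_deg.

wrap1=219.60_deg

crossed belt: β = asin((r1+r2)/C) = asin(21/62) = 19.7983°
wrap1 = wrap2 = π + 2β = 219.5966°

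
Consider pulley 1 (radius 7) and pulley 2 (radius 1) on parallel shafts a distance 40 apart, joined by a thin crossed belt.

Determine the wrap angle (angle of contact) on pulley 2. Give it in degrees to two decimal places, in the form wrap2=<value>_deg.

crossed belt: β = asin((r1+r2)/C) = asin(8/40) = 11.5370°
wrap1 = wrap2 = π + 2β = 203.0739°

wrap2=203.07_deg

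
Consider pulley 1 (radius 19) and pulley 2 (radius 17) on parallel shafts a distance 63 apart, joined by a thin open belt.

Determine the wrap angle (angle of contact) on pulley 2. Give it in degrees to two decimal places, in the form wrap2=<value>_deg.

open belt: β = asin((r2−r1)/C) = asin(-2/63) = -1.8192°
wrap1 = π − 2β = 183.6384°
wrap2 = π + 2β = 176.3616°

wrap2=176.36_deg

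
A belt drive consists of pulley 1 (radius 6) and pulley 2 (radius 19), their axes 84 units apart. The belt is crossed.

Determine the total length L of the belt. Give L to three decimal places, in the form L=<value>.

crossed belt: β = asin((r1+r2)/C) = asin(25/84) = 17.3147°
wrap1 = wrap2 = π + 2β = 214.6293°
tangent length = C·cosβ = 80.1935
L = (r1+r2)·wrap + 2·C·cosβ = 25·3.7460 + 2·80.1935 = 254.0367

L=254.037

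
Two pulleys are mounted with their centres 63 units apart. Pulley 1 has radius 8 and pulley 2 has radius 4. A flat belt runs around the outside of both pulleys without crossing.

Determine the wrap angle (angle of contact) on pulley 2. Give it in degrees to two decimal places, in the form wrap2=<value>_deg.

open belt: β = asin((r2−r1)/C) = asin(-4/63) = -3.6403°
wrap1 = π − 2β = 187.2806°
wrap2 = π + 2β = 172.7194°

wrap2=172.72_deg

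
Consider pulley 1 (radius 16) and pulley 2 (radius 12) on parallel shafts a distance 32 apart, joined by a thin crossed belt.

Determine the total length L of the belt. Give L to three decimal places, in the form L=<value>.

L=178.613

crossed belt: β = asin((r1+r2)/C) = asin(28/32) = 61.0450°
wrap1 = wrap2 = π + 2β = 302.0900°
tangent length = C·cosβ = 15.4919
L = (r1+r2)·wrap + 2·C·cosβ = 28·5.2725 + 2·15.4919 = 178.6129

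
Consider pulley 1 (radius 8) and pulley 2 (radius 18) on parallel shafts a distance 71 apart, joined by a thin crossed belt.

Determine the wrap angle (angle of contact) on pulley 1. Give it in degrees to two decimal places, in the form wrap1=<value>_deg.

wrap1=222.96_deg

crossed belt: β = asin((r1+r2)/C) = asin(26/71) = 21.4813°
wrap1 = wrap2 = π + 2β = 222.9626°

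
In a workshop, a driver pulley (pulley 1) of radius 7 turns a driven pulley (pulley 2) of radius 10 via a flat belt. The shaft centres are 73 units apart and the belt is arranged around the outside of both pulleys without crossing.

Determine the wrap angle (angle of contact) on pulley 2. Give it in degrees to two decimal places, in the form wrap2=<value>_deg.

open belt: β = asin((r2−r1)/C) = asin(3/73) = 2.3553°
wrap1 = π − 2β = 175.2894°
wrap2 = π + 2β = 184.7106°

wrap2=184.71_deg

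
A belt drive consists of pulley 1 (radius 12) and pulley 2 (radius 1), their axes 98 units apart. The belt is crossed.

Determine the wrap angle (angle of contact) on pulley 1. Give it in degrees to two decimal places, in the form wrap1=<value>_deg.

wrap1=195.25_deg

crossed belt: β = asin((r1+r2)/C) = asin(13/98) = 7.6229°
wrap1 = wrap2 = π + 2β = 195.2459°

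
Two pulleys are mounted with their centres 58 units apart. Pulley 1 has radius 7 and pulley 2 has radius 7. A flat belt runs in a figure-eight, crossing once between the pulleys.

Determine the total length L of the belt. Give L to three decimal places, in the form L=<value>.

L=163.378

crossed belt: β = asin((r1+r2)/C) = asin(14/58) = 13.9680°
wrap1 = wrap2 = π + 2β = 207.9359°
tangent length = C·cosβ = 56.2850
L = (r1+r2)·wrap + 2·C·cosβ = 14·3.6292 + 2·56.2850 = 163.3783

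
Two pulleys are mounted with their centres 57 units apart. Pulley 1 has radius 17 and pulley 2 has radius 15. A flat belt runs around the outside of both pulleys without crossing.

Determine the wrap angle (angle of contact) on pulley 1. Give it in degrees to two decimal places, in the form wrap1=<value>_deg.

open belt: β = asin((r2−r1)/C) = asin(-2/57) = -2.0108°
wrap1 = π − 2β = 184.0216°
wrap2 = π + 2β = 175.9784°

wrap1=184.02_deg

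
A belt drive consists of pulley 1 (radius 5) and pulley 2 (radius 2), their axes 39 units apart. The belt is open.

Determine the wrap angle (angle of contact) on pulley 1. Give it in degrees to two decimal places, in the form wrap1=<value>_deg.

wrap1=188.82_deg

open belt: β = asin((r2−r1)/C) = asin(-3/39) = -4.4117°
wrap1 = π − 2β = 188.8235°
wrap2 = π + 2β = 171.1765°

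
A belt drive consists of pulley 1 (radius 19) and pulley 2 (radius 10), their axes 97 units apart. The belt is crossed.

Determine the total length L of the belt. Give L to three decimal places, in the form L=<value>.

L=293.843

crossed belt: β = asin((r1+r2)/C) = asin(29/97) = 17.3957°
wrap1 = wrap2 = π + 2β = 214.7914°
tangent length = C·cosβ = 92.5635
L = (r1+r2)·wrap + 2·C·cosβ = 29·3.7488 + 2·92.5635 = 293.8427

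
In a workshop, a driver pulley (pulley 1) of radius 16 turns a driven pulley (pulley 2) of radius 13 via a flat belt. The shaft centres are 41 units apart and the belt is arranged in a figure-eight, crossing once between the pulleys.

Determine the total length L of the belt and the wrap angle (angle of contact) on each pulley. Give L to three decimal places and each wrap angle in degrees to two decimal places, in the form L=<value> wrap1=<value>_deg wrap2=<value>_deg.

L=194.642 wrap1=270.03_deg wrap2=270.03_deg

crossed belt: β = asin((r1+r2)/C) = asin(29/41) = 45.0170°
wrap1 = wrap2 = π + 2β = 270.0341°
tangent length = C·cosβ = 28.9828
L = (r1+r2)·wrap + 2·C·cosβ = 29·4.7130 + 2·28.9828 = 194.6420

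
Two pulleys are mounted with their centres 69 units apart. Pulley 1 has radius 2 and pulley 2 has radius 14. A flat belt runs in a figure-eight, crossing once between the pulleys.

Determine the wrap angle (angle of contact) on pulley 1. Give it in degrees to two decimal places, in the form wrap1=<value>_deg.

wrap1=206.82_deg

crossed belt: β = asin((r1+r2)/C) = asin(16/69) = 13.4080°
wrap1 = wrap2 = π + 2β = 206.8160°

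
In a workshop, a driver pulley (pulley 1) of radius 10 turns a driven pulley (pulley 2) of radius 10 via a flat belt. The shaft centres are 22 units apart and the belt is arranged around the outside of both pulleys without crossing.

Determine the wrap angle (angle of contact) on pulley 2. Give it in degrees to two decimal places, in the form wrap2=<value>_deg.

open belt: β = asin((r2−r1)/C) = asin(0/22) = 0.0000°
wrap1 = π − 2β = 180.0000°
wrap2 = π + 2β = 180.0000°

wrap2=180.00_deg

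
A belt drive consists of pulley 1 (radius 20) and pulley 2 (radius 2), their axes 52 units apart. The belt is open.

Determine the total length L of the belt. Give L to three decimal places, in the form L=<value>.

open belt: β = asin((r2−r1)/C) = asin(-18/52) = -20.2522°
wrap1 = π − 2β = 220.5045°
wrap2 = π + 2β = 139.4955°
tangent length = C·cosβ = 48.7852
L = r1·wrap1 + r2·wrap2 + 2·C·cosβ = 20·3.8485 + 2·2.4347 + 2·48.7852 = 179.4104

L=179.410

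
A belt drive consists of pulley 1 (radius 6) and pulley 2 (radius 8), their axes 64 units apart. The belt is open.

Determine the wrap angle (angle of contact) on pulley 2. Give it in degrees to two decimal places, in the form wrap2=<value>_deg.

open belt: β = asin((r2−r1)/C) = asin(2/64) = 1.7908°
wrap1 = π − 2β = 176.4184°
wrap2 = π + 2β = 183.5816°

wrap2=183.58_deg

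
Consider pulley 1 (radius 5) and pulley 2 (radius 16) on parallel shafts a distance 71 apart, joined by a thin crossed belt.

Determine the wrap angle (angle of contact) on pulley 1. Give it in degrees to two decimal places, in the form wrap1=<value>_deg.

wrap1=214.41_deg

crossed belt: β = asin((r1+r2)/C) = asin(21/71) = 17.2040°
wrap1 = wrap2 = π + 2β = 214.4080°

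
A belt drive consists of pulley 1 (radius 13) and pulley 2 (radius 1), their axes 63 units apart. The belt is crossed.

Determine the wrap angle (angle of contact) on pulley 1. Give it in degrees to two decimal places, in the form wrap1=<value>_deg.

wrap1=205.68_deg

crossed belt: β = asin((r1+r2)/C) = asin(14/63) = 12.8396°
wrap1 = wrap2 = π + 2β = 205.6792°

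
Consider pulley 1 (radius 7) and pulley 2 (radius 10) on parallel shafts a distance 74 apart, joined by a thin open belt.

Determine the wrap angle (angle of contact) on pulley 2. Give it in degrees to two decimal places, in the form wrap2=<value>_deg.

open belt: β = asin((r2−r1)/C) = asin(3/74) = 2.3234°
wrap1 = π − 2β = 175.3531°
wrap2 = π + 2β = 184.6469°

wrap2=184.65_deg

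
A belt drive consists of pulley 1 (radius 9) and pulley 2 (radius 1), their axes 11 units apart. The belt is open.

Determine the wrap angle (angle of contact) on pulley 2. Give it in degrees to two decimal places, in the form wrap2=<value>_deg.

wrap2=86.68_deg

open belt: β = asin((r2−r1)/C) = asin(-8/11) = -46.6582°
wrap1 = π − 2β = 273.3165°
wrap2 = π + 2β = 86.6835°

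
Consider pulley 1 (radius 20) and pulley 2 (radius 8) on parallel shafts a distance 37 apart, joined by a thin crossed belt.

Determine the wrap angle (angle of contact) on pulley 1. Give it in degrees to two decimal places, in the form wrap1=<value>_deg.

crossed belt: β = asin((r1+r2)/C) = asin(28/37) = 49.1791°
wrap1 = wrap2 = π + 2β = 278.3582°

wrap1=278.36_deg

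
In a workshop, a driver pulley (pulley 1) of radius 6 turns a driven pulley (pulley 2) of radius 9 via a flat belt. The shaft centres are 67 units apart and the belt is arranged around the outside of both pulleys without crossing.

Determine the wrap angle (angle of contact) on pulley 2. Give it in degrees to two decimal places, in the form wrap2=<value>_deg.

open belt: β = asin((r2−r1)/C) = asin(3/67) = 2.5663°
wrap1 = π − 2β = 174.8673°
wrap2 = π + 2β = 185.1327°

wrap2=185.13_deg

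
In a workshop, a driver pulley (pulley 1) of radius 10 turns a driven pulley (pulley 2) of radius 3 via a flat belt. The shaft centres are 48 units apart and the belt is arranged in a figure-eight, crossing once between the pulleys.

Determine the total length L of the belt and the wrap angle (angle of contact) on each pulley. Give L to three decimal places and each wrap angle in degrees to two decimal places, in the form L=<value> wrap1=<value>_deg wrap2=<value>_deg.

L=140.384 wrap1=211.43_deg wrap2=211.43_deg

crossed belt: β = asin((r1+r2)/C) = asin(13/48) = 15.7139°
wrap1 = wrap2 = π + 2β = 211.4277°
tangent length = C·cosβ = 46.2061
L = (r1+r2)·wrap + 2·C·cosβ = 13·3.6901 + 2·46.2061 = 140.3835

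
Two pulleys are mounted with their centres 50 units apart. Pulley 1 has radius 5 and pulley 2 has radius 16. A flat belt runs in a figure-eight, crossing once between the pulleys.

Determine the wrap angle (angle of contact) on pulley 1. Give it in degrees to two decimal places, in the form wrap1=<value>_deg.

wrap1=229.67_deg

crossed belt: β = asin((r1+r2)/C) = asin(21/50) = 24.8346°
wrap1 = wrap2 = π + 2β = 229.6692°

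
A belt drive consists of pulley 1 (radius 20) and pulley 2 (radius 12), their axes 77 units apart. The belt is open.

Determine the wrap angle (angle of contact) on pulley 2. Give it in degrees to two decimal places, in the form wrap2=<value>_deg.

open belt: β = asin((r2−r1)/C) = asin(-8/77) = -5.9636°
wrap1 = π − 2β = 191.9271°
wrap2 = π + 2β = 168.0729°

wrap2=168.07_deg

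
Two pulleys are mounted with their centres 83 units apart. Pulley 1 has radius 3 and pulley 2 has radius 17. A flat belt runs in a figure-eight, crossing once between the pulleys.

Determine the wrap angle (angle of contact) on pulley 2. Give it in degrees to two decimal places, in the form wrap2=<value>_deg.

wrap2=207.89_deg

crossed belt: β = asin((r1+r2)/C) = asin(20/83) = 13.9434°
wrap1 = wrap2 = π + 2β = 207.8869°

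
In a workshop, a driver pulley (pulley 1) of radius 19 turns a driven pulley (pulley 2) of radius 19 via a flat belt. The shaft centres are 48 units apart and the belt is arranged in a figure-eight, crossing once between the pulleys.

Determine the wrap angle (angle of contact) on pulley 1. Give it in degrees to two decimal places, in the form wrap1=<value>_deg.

crossed belt: β = asin((r1+r2)/C) = asin(38/48) = 52.3415°
wrap1 = wrap2 = π + 2β = 284.6831°

wrap1=284.68_deg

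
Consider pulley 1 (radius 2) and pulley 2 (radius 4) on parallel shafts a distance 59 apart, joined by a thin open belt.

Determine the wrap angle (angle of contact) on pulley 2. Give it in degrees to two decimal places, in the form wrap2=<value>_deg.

open belt: β = asin((r2−r1)/C) = asin(2/59) = 1.9426°
wrap1 = π − 2β = 176.1148°
wrap2 = π + 2β = 183.8852°

wrap2=183.89_deg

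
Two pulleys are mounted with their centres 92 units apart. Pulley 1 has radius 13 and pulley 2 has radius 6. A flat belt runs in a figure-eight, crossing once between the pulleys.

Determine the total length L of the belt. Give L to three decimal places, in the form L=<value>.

L=247.628

crossed belt: β = asin((r1+r2)/C) = asin(19/92) = 11.9186°
wrap1 = wrap2 = π + 2β = 203.8372°
tangent length = C·cosβ = 90.0167
L = (r1+r2)·wrap + 2·C·cosβ = 19·3.5576 + 2·90.0167 = 247.6283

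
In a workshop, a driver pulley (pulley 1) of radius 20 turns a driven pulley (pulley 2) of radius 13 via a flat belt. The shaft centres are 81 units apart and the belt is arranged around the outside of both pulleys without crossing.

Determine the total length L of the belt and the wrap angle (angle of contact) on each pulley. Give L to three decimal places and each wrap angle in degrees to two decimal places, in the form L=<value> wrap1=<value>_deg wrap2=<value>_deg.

open belt: β = asin((r2−r1)/C) = asin(-7/81) = -4.9577°
wrap1 = π − 2β = 189.9153°
wrap2 = π + 2β = 170.0847°
tangent length = C·cosβ = 80.6970
L = r1·wrap1 + r2·wrap2 + 2·C·cosβ = 20·3.3146 + 13·2.9685 + 2·80.6970 = 266.2779

L=266.278 wrap1=189.92_deg wrap2=170.08_deg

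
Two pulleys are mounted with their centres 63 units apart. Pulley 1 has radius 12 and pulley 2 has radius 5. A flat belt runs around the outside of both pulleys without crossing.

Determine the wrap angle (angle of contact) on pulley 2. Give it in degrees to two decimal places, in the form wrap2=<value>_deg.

wrap2=167.24_deg

open belt: β = asin((r2−r1)/C) = asin(-7/63) = -6.3794°
wrap1 = π − 2β = 192.7587°
wrap2 = π + 2β = 167.2413°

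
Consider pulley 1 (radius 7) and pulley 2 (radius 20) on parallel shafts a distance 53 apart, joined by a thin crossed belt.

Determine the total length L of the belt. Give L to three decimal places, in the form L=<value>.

crossed belt: β = asin((r1+r2)/C) = asin(27/53) = 30.6261°
wrap1 = wrap2 = π + 2β = 241.2523°
tangent length = C·cosβ = 45.6070
L = (r1+r2)·wrap + 2·C·cosβ = 27·4.2106 + 2·45.6070 = 204.9015

L=204.901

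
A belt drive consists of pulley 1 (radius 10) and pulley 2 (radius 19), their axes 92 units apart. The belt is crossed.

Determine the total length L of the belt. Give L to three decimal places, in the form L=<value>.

L=284.326

crossed belt: β = asin((r1+r2)/C) = asin(29/92) = 18.3739°
wrap1 = wrap2 = π + 2β = 216.7479°
tangent length = C·cosβ = 87.3098
L = (r1+r2)·wrap + 2·C·cosβ = 29·3.7830 + 2·87.3098 = 284.3255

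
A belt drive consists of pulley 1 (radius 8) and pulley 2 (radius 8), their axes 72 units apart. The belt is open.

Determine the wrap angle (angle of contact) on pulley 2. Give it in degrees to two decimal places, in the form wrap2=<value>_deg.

wrap2=180.00_deg

open belt: β = asin((r2−r1)/C) = asin(0/72) = 0.0000°
wrap1 = π − 2β = 180.0000°
wrap2 = π + 2β = 180.0000°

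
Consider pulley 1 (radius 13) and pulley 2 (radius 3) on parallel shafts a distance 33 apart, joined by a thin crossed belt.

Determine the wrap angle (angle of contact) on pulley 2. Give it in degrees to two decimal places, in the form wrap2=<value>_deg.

crossed belt: β = asin((r1+r2)/C) = asin(16/33) = 29.0025°
wrap1 = wrap2 = π + 2β = 238.0051°

wrap2=238.01_deg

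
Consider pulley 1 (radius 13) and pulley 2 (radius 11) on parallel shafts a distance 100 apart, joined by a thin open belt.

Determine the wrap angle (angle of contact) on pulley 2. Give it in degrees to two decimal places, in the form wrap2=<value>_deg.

open belt: β = asin((r2−r1)/C) = asin(-2/100) = -1.1460°
wrap1 = π − 2β = 182.2920°
wrap2 = π + 2β = 177.7080°

wrap2=177.71_deg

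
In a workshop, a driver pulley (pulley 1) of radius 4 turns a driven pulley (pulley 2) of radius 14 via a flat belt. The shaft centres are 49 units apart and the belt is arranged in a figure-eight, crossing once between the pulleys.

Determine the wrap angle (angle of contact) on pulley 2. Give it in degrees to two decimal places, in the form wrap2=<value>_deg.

wrap2=223.10_deg

crossed belt: β = asin((r1+r2)/C) = asin(18/49) = 21.5521°
wrap1 = wrap2 = π + 2β = 223.1042°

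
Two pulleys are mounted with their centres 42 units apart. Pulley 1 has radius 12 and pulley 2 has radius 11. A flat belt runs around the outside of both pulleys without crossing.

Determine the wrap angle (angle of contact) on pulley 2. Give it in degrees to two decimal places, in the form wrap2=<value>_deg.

wrap2=177.27_deg

open belt: β = asin((r2−r1)/C) = asin(-1/42) = -1.3643°
wrap1 = π − 2β = 182.7286°
wrap2 = π + 2β = 177.2714°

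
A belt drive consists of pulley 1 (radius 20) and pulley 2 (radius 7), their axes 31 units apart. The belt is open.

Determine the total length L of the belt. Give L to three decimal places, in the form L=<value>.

open belt: β = asin((r2−r1)/C) = asin(-13/31) = -24.7939°
wrap1 = π − 2β = 229.5877°
wrap2 = π + 2β = 130.4123°
tangent length = C·cosβ = 28.1425
L = r1·wrap1 + r2·wrap2 + 2·C·cosβ = 20·4.0071 + 7·2.2761 + 2·28.1425 = 152.3591

L=152.359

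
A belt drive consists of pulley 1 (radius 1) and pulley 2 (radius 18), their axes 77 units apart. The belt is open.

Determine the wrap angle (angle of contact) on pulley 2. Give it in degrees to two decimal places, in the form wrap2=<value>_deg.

open belt: β = asin((r2−r1)/C) = asin(17/77) = 12.7548°
wrap1 = π − 2β = 154.4904°
wrap2 = π + 2β = 205.5096°

wrap2=205.51_deg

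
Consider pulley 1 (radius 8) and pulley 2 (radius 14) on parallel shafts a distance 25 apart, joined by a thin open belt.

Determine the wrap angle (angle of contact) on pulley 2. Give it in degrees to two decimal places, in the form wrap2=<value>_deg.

wrap2=207.77_deg

open belt: β = asin((r2−r1)/C) = asin(6/25) = 13.8865°
wrap1 = π − 2β = 152.2269°
wrap2 = π + 2β = 207.7731°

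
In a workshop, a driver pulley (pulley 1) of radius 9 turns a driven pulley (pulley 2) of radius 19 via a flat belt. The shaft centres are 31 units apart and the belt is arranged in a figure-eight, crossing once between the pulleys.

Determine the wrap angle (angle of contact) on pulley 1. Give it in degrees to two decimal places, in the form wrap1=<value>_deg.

wrap1=309.17_deg

crossed belt: β = asin((r1+r2)/C) = asin(28/31) = 64.5854°
wrap1 = wrap2 = π + 2β = 309.1708°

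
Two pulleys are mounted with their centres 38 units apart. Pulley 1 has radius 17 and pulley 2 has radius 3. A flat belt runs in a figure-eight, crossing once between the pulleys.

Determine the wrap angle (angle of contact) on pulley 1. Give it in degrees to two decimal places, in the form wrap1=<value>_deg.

wrap1=243.51_deg

crossed belt: β = asin((r1+r2)/C) = asin(20/38) = 31.7569°
wrap1 = wrap2 = π + 2β = 243.5137°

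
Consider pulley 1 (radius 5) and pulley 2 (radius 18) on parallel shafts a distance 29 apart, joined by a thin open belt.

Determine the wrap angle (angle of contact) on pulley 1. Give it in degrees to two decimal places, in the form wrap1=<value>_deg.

open belt: β = asin((r2−r1)/C) = asin(13/29) = 26.6331°
wrap1 = π − 2β = 126.7338°
wrap2 = π + 2β = 233.2662°

wrap1=126.73_deg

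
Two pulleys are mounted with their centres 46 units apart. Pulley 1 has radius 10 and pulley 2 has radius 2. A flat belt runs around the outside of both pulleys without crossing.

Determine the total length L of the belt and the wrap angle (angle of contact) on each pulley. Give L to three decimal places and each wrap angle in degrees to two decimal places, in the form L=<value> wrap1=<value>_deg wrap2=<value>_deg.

open belt: β = asin((r2−r1)/C) = asin(-8/46) = -10.0154°
wrap1 = π − 2β = 200.0308°
wrap2 = π + 2β = 159.9692°
tangent length = C·cosβ = 45.2990
L = r1·wrap1 + r2·wrap2 + 2·C·cosβ = 10·3.4912 + 2·2.7920 + 2·45.2990 = 131.0940

L=131.094 wrap1=200.03_deg wrap2=159.97_deg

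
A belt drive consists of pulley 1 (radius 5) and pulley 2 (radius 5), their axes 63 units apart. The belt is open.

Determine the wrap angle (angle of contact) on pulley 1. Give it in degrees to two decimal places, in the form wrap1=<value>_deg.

wrap1=180.00_deg

open belt: β = asin((r2−r1)/C) = asin(0/63) = 0.0000°
wrap1 = π − 2β = 180.0000°
wrap2 = π + 2β = 180.0000°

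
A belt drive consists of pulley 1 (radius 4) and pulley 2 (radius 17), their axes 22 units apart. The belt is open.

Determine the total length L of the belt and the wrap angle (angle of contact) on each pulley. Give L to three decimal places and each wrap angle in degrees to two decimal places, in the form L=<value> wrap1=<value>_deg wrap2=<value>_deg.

open belt: β = asin((r2−r1)/C) = asin(13/22) = 36.2215°
wrap1 = π − 2β = 107.5569°
wrap2 = π + 2β = 252.4431°
tangent length = C·cosβ = 17.7482
L = r1·wrap1 + r2·wrap2 + 2·C·cosβ = 4·1.8772 + 17·4.4060 + 2·17.7482 = 117.9067

L=117.907 wrap1=107.56_deg wrap2=252.44_deg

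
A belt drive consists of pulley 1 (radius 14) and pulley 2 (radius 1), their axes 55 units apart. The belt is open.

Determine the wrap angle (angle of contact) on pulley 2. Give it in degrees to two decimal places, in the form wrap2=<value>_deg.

wrap2=152.66_deg

open belt: β = asin((r2−r1)/C) = asin(-13/55) = -13.6720°
wrap1 = π − 2β = 207.3440°
wrap2 = π + 2β = 152.6560°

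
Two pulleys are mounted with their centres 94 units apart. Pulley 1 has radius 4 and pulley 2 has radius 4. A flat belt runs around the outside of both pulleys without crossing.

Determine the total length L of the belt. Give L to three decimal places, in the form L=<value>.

L=213.133

open belt: β = asin((r2−r1)/C) = asin(0/94) = 0.0000°
wrap1 = π − 2β = 180.0000°
wrap2 = π + 2β = 180.0000°
tangent length = C·cosβ = 94.0000
L = r1·wrap1 + r2·wrap2 + 2·C·cosβ = 4·3.1416 + 4·3.1416 + 2·94.0000 = 213.1327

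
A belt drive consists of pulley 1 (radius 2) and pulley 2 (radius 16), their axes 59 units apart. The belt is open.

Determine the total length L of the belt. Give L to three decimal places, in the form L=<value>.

L=177.887

open belt: β = asin((r2−r1)/C) = asin(14/59) = 13.7265°
wrap1 = π − 2β = 152.5469°
wrap2 = π + 2β = 207.4531°
tangent length = C·cosβ = 57.3149
L = r1·wrap1 + r2·wrap2 + 2·C·cosβ = 2·2.6624 + 16·3.6207 + 2·57.3149 = 177.8866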